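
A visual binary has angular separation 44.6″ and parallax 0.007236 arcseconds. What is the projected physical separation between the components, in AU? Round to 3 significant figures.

d = 1/p = 1/0.007236″ = 138.2 pc.
At distance d (pc), an angle of θ arcsec spans θ·d AU: s = 44.6 × 138.2 = 6163.7 AU.

6160 AU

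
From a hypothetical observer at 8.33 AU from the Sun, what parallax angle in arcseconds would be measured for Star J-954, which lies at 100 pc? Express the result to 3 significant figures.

0.0833 arcsec

p (arcsec) = B (AU) / d (pc).
p = 8.33 / 100 = 0.0833 arcsec.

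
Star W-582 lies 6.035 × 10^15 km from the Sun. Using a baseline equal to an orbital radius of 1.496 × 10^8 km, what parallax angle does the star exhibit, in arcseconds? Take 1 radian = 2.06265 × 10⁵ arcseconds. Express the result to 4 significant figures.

θ ≈ B/d = (1.496 × 10^8) / (6.035 × 10^15) = 2.4789 × 10^-8 rad.
In arcseconds: 2.4789 × 10^-8 × 206265 = 0.0051131″.

0.005113 arcsec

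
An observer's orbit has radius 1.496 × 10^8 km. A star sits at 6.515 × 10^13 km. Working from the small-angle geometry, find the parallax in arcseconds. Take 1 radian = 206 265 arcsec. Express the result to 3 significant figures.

0.474 arcsec

θ ≈ B/d = (1.496 × 10^8) / (6.515 × 10^13) = 2.2962 × 10^-6 rad.
In arcseconds: 2.2962 × 10^-6 × 206265 = 0.47363″.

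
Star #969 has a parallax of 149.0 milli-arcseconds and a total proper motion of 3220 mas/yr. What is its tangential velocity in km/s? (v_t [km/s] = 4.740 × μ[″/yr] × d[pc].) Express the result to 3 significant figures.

102 km/s

d = 1/p = 1/0.1490″ = 6.7114 pc.
μ = 3220 mas/yr = 3.22 ″/yr.
v_t = 4.74 × μ × d = 4.74 × 3.22 × 6.7114 = 102.43 km/s.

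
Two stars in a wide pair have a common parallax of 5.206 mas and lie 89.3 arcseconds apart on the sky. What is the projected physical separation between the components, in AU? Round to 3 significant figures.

17200 AU

d = 1/p = 1/0.005206″ = 192.09 pc.
At distance d (pc), an angle of θ arcsec spans θ·d AU: s = 89.3 × 192.09 = 17154 AU.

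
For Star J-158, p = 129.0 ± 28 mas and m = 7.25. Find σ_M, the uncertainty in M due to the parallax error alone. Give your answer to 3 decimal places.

M = m − 5 log₁₀ d + 5 = m + 5 log₁₀ p + 5, so ∂M/∂p = 5/(p ln 10).
σ_M = (5/ln 10) · (σ_p/p) = 2.1715 × 28/129.0 = 2.1715 × 0.21705 = 0.47132.

σ_M = 0.471 mag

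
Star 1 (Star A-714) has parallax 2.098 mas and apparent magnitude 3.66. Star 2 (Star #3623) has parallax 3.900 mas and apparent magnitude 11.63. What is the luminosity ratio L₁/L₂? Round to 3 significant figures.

L₁/L₂ = 5330

d₁ = 1/p₁ = 1/0.002098″ = 476.64 pc; d₂ = 1/p₂ = 1/0.003900″ = 256.41 pc.
M₁ = m₁ − 5 log₁₀ d₁ + 5 = 3.66 − 13.3910 + 5 = -4.7310.
M₂ = 11.63 − 12.0447 + 5 = 4.5853.
L₁/L₂ = 10^(0.4(M₂ − M₁)) = 10^(0.4 × 9.3163) = 10^3.72652 = 5327.5.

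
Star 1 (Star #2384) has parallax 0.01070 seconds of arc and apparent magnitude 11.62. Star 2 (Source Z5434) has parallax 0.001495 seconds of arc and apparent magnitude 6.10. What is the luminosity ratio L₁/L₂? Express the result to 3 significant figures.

L₁/L₂ = 0.000121

d₁ = 1/p₁ = 1/0.01070″ = 93.458 pc; d₂ = 1/p₂ = 1/0.001495″ = 668.9 pc.
M₁ = m₁ − 5 log₁₀ d₁ + 5 = 11.62 − 9.8531 + 5 = 6.7669.
M₂ = 6.10 − 14.1268 + 5 = -3.0268.
L₁/L₂ = 10^(0.4(M₂ − M₁)) = 10^(0.4 × (-9.7937)) = 10^(-3.91748) = 0.00012093.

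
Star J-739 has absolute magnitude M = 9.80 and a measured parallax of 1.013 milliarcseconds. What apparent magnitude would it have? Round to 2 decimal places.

m = 19.77

d = 1/p = 1/0.001013″ = 987.17 pc.
m − M = 5 log₁₀ d − 5 = 5 log₁₀(987.17) − 5 = 14.9720 − 5 = 9.9720.
m = M + (m − M) = 9.80 + 9.9720 = 19.77.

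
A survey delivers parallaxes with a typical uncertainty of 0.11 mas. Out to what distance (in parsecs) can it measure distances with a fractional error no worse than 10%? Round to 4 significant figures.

909.1 pc

σ_d/d = σ_p/p, so the condition is σ_p/p ≤ 0.10, i.e. p ≥ σ_p/0.10.
p_min = 0.11/0.10 = 1.1 mas = 0.0011 arcsec.
d_max = 1/p_min = 1/0.0011 = 909.09 pc.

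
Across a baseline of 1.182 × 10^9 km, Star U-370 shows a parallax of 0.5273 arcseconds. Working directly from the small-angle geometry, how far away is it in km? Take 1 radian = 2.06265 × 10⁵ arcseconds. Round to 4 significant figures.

θ = 0.5273″ = 0.5273/206265 = 2.5564 × 10^-6 rad.
d = B/θ = (1.182 × 10^9) / (2.5564 × 10^-6) = 4.6237 × 10^14 km.

4.624 × 10^14 km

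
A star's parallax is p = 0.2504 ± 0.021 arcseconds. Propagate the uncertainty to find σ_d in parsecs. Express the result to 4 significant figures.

0.3349 pc

d = 1/p, so σ_d = σ_p / p².
σ_d = 0.0210 / (0.2504)² = 0.0210 / 0.0627 = 0.33493 pc.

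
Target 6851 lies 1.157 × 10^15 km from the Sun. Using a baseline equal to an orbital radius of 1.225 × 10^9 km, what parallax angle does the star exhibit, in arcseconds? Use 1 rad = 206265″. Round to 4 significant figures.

0.2184 arcsec

θ ≈ B/d = (1.225 × 10^9) / (1.157 × 10^15) = 1.0588 × 10^-6 rad.
In arcseconds: 1.0588 × 10^-6 × 206265 = 0.21839″.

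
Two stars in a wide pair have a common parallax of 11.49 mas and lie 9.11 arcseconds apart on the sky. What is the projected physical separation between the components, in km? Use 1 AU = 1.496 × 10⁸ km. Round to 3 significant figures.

d = 1/p = 1/0.01149″ = 87.032 pc.
At distance d (pc), an angle of θ arcsec spans θ·d AU: s = 9.11 × 87.032 = 792.86 AU.
= 792.86 × 1.496 × 10⁸ km = 1.1861 × 10^11 km.

1.19 × 10^11 km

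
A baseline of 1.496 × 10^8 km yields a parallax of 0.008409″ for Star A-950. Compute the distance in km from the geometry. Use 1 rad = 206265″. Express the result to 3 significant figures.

θ = 0.008409″ = 0.008409/206265 = 4.0768 × 10^-8 rad.
d = B/θ = (1.496 × 10^8) / (4.0768 × 10^-8) = 3.6695 × 10^15 km.

3.67 × 10^15 km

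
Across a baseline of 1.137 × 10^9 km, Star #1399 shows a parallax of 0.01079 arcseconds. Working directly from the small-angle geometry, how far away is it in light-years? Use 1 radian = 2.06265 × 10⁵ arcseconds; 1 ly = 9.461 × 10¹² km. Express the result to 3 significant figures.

2300 ly

θ = 0.01079″ = 0.01079/206265 = 5.2311 × 10^-8 rad.
d = B/θ = (1.137 × 10^9) / (5.2311 × 10^-8) = 2.1735 × 10^16 km = (2.1735 × 10^16) / (9.461 × 10^12) ly = 2297.3 ly.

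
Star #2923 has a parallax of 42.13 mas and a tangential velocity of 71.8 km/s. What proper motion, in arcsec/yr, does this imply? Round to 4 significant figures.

0.6382 arcsec/yr

d = 1/p = 1/0.04213″ = 23.736 pc.
μ = v_t / (4.74 d) = 71.8 / (4.74 × 23.736) = 71.8 / 112.51 = 0.63817 ″/yr.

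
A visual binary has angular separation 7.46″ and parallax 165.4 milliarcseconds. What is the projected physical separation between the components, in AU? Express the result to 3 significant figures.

45.1 AU

d = 1/p = 1/0.1654″ = 6.0459 pc.
At distance d (pc), an angle of θ arcsec spans θ·d AU: s = 7.46 × 6.0459 = 45.102 AU.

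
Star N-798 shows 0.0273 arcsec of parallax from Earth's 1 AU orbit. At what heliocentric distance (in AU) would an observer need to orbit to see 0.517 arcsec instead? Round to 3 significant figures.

Parallax scales linearly with baseline: p ∝ B, so B = p_target / p_Earth × 1 AU.
B = 0.517 / 0.0273 = 18.938 AU.

18.9 AU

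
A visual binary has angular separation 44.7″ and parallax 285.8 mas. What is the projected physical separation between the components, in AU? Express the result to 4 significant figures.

d = 1/p = 1/0.2858″ = 3.499 pc.
At distance d (pc), an angle of θ arcsec spans θ·d AU: s = 44.7 × 3.499 = 156.41 AU.

156.4 AU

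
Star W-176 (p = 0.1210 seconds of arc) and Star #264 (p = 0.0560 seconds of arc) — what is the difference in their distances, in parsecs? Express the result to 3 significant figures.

9.59 pc

d_A = 1/0.1210″ = 8.2645 pc; d_B = 1/0.05600″ = 17.857 pc.
|d_B − d_A| = |17.857 − 8.2645| = 9.5925 pc.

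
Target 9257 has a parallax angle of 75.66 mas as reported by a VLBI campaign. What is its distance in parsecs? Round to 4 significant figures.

13.22 pc

p = 75.66 mas = 0.07566 arcsec.
d = 1/p = 1/0.07566 = 13.217 pc.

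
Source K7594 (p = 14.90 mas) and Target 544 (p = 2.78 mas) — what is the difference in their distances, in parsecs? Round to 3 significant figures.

d_A = 1/0.01490″ = 67.114 pc; d_B = 1/0.002780″ = 359.71 pc.
|d_B − d_A| = |359.71 − 67.114| = 292.6 pc.

293 pc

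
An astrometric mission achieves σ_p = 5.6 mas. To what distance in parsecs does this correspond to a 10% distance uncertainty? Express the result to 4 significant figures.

σ_d/d = σ_p/p, so the condition is σ_p/p ≤ 0.10, i.e. p ≥ σ_p/0.10.
p_min = 5.6/0.10 = 56 mas = 0.056 arcsec.
d_max = 1/p_min = 1/0.056 = 17.857 pc.

17.86 pc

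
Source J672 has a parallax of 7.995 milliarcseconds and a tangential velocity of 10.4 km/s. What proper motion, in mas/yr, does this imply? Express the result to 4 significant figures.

17.54 mas/yr

d = 1/p = 1/0.007995″ = 125.08 pc.
μ = v_t / (4.74 d) = 10.4 / (4.74 × 125.08) = 10.4 / 592.88 = 0.017541 ″/yr = 17.541 mas/yr.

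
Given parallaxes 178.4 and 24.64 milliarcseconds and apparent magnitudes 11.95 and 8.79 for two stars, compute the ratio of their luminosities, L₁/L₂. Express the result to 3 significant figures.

d₁ = 1/p₁ = 1/0.1784″ = 5.6054 pc; d₂ = 1/p₂ = 1/0.02464″ = 40.584 pc.
M₁ = m₁ − 5 log₁₀ d₁ + 5 = 11.95 − 3.7430 + 5 = 13.2070.
M₂ = 8.79 − 8.0418 + 5 = 5.7482.
L₁/L₂ = 10^(0.4(M₂ − M₁)) = 10^(0.4 × (-7.4588)) = 10^(-2.98352) = 0.0010387.

L₁/L₂ = 0.00104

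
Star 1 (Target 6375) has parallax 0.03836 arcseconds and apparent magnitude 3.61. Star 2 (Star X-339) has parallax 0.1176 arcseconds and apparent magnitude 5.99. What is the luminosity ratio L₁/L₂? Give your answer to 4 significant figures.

d₁ = 1/p₁ = 1/0.03836″ = 26.069 pc; d₂ = 1/p₂ = 1/0.1176″ = 8.5034 pc.
M₁ = m₁ − 5 log₁₀ d₁ + 5 = 3.61 − 7.0806 + 5 = 1.5294.
M₂ = 5.99 − 4.6480 + 5 = 6.3420.
L₁/L₂ = 10^(0.4(M₂ − M₁)) = 10^(0.4 × 4.8126) = 10^1.92504 = 84.147.

L₁/L₂ = 84.15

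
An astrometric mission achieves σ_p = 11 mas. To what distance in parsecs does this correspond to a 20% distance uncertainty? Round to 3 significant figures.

18.2 pc

σ_d/d = σ_p/p, so the condition is σ_p/p ≤ 0.20, i.e. p ≥ σ_p/0.20.
p_min = 11/0.20 = 55 mas = 0.055 arcsec.
d_max = 1/p_min = 1/0.055 = 18.182 pc.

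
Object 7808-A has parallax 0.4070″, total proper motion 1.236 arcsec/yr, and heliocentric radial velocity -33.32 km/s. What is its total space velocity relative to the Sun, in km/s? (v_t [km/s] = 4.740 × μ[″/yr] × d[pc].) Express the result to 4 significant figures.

d = 1/p = 1/0.4070″ = 2.457 pc.
v_t = 4.740 μ d = 4.740 × 1.236 × 2.457 = 14.395 km/s.
v = √(v_r² + v_t²) = √((-33.32)² + 14.395²) = √1317.44 = 36.297 km/s.

36.30 km/s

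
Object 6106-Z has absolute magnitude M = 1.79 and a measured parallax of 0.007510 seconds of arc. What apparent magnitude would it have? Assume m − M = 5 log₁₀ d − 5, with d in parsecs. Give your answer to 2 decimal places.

d = 1/p = 1/0.007510″ = 133.16 pc.
m − M = 5 log₁₀ d − 5 = 5 log₁₀(133.16) − 5 = 10.6219 − 5 = 5.6219.
m = M + (m − M) = 1.79 + 5.6219 = 7.41.

m = 7.41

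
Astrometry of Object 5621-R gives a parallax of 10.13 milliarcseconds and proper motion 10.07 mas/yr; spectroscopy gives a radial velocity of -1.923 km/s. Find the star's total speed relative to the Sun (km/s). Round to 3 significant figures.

5.09 km/s

d = 1/p = 1/0.01013″ = 98.717 pc.
μ = 10.07 mas/yr = 0.01007 ″/yr.
v_t = 4.740 μ d = 4.740 × 0.01007 × 98.717 = 4.7119 km/s.
v = √(v_r² + v_t²) = √((-1.923)² + 4.7119²) = √25.8999 = 5.0892 km/s.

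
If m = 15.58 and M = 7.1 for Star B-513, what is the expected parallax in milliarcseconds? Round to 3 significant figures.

2.01 mas

m − M = 15.58 − 7.1 = 8.48.
d = 10^((m−M)/5 + 1) = 10^2.696 = 496.59 pc.
p = 1/d = 1/496.59 = 0.0020137 arcsec = 2.0137 mas.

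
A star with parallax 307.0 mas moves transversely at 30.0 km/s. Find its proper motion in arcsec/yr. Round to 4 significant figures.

1.943 arcsec/yr

d = 1/p = 1/0.3070″ = 3.2573 pc.
μ = v_t / (4.74 d) = 30.0 / (4.74 × 3.2573) = 30.0 / 15.44 = 1.943 ″/yr.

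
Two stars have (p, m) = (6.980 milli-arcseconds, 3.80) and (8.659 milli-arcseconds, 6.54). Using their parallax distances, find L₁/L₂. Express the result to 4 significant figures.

L₁/L₂ = 19.20

d₁ = 1/p₁ = 1/0.006980″ = 143.27 pc; d₂ = 1/p₂ = 1/0.008659″ = 115.49 pc.
M₁ = m₁ − 5 log₁₀ d₁ + 5 = 3.80 − 10.7808 + 5 = -1.9808.
M₂ = 6.54 − 10.3127 + 5 = 1.2273.
L₁/L₂ = 10^(0.4(M₂ − M₁)) = 10^(0.4 × 3.2081) = 10^1.28324 = 19.197.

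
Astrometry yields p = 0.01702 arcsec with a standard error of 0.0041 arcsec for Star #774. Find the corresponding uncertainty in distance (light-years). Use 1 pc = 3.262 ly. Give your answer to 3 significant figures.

d = 1/p, so σ_d = σ_p / p².
σ_d = 0.00410 / (0.01702)² = 0.00410 / 0.00028968 = 14.154 pc = 14.154 × 3.262 ly = 46.17 ly.

46.2 ly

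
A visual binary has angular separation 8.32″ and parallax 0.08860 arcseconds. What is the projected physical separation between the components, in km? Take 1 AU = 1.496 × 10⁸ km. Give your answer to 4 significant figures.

d = 1/p = 1/0.08860″ = 11.287 pc.
At distance d (pc), an angle of θ arcsec spans θ·d AU: s = 8.32 × 11.287 = 93.908 AU.
= 93.908 × 1.496 × 10⁸ km = 1.4049 × 10^10 km.

1.405 × 10^10 km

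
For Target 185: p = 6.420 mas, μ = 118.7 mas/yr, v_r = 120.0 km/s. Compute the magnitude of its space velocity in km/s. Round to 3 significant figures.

149 km/s

d = 1/p = 1/0.006420″ = 155.76 pc.
μ = 118.7 mas/yr = 0.1187 ″/yr.
v_t = 4.740 μ d = 4.740 × 0.1187 × 155.76 = 87.636 km/s.
v = √(v_r² + v_t²) = √(120.0² + 87.636²) = √22080.1 = 148.59 km/s.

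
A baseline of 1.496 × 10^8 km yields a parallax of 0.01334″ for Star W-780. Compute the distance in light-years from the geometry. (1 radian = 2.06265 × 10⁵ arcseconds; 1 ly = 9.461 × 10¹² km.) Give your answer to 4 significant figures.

θ = 0.01334″ = 0.01334/206265 = 6.4674 × 10^-8 rad.
d = B/θ = (1.496 × 10^8) / (6.4674 × 10^-8) = 2.3131 × 10^15 km = (2.3131 × 10^15) / (9.461 × 10^12) ly = 244.49 ly.

244.5 ly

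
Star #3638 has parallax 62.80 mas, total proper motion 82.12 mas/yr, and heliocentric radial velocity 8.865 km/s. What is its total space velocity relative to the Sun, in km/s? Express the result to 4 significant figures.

10.82 km/s

d = 1/p = 1/0.06280″ = 15.924 pc.
μ = 82.12 mas/yr = 0.08212 ″/yr.
v_t = 4.740 μ d = 4.740 × 0.08212 × 15.924 = 6.1984 km/s.
v = √(v_r² + v_t²) = √(8.865² + 6.1984²) = √117.008 = 10.817 km/s.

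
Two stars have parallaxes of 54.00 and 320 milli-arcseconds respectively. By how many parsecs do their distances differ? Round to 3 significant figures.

15.4 pc

d_A = 1/0.05400″ = 18.519 pc; d_B = 1/0.3200″ = 3.125 pc.
|d_B − d_A| = |3.125 − 18.519| = 15.394 pc.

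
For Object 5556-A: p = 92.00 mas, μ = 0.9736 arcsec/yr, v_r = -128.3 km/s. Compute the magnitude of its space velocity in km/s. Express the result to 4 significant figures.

137.8 km/s

d = 1/p = 1/0.09200″ = 10.87 pc.
v_t = 4.740 μ d = 4.740 × 0.9736 × 10.87 = 50.164 km/s.
v = √(v_r² + v_t²) = √((-128.3)² + 50.164²) = √18977.3 = 137.76 km/s.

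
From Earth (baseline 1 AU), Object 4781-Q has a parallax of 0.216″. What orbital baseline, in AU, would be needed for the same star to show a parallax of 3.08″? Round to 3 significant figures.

14.3 AU

Parallax scales linearly with baseline: p ∝ B, so B = p_target / p_Earth × 1 AU.
B = 3.08 / 0.216 = 14.259 AU.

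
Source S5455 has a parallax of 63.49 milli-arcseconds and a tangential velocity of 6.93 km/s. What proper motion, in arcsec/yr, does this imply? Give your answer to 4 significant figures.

d = 1/p = 1/0.06349″ = 15.751 pc.
μ = v_t / (4.74 d) = 6.93 / (4.74 × 15.751) = 6.93 / 74.66 = 0.092821 ″/yr.

0.09282 arcsec/yr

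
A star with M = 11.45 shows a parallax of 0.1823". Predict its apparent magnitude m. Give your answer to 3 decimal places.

m = 10.146

d = 1/p = 1/0.1823″ = 5.4855 pc.
m − M = 5 log₁₀ d − 5 = 5 log₁₀(5.4855) − 5 = 3.6961 − 5 = -1.3039.
m = M + (m − M) = 11.45 + (-1.3039) = 10.146.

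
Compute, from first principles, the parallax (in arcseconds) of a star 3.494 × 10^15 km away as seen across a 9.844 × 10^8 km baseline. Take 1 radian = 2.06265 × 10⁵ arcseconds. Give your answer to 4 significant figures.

0.05811 arcsec

θ ≈ B/d = (9.844 × 10^8) / (3.494 × 10^15) = 2.8174 × 10^-7 rad.
In arcseconds: 2.8174 × 10^-7 × 206265 = 0.058113″.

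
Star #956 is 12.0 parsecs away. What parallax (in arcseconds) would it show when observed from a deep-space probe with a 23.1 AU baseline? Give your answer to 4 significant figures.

p (arcsec) = B (AU) / d (pc).
p = 23.1 / 12.0 = 1.925 arcsec.

1.925 arcsec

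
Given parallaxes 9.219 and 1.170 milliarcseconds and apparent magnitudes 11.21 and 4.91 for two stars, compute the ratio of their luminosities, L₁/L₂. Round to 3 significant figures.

d₁ = 1/p₁ = 1/0.009219″ = 108.47 pc; d₂ = 1/p₂ = 1/0.001170″ = 854.7 pc.
M₁ = m₁ − 5 log₁₀ d₁ + 5 = 11.21 − 10.1765 + 5 = 6.0335.
M₂ = 4.91 − 14.6591 + 5 = -4.7491.
L₁/L₂ = 10^(0.4(M₂ − M₁)) = 10^(0.4 × (-10.7826)) = 10^(-4.31304) = 0.000048636.

L₁/L₂ = 4.86 × 10^-5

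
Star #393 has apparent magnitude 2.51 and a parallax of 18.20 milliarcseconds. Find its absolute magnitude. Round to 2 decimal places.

M = -1.19

d = 1/p = 1/0.01820″ = 54.945 pc.
m − M = 5 log₁₀(54.945) − 5 = 8.6996 − 5 = 3.6996.
M = m − (m − M) = 2.51 − 3.6996 = -1.19.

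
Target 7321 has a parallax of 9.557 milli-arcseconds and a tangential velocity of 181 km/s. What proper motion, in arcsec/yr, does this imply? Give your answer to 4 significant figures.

d = 1/p = 1/0.009557″ = 104.64 pc.
μ = v_t / (4.74 d) = 181 / (4.74 × 104.64) = 181 / 495.99 = 0.36493 ″/yr.

0.3649 arcsec/yr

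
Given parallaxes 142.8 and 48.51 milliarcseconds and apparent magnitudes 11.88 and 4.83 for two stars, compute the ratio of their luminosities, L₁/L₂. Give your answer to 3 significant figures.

L₁/L₂ = 0.000175

d₁ = 1/p₁ = 1/0.1428″ = 7.0028 pc; d₂ = 1/p₂ = 1/0.04851″ = 20.614 pc.
M₁ = m₁ − 5 log₁₀ d₁ + 5 = 11.88 − 4.2264 + 5 = 12.6536.
M₂ = 4.83 − 6.5708 + 5 = 3.2592.
L₁/L₂ = 10^(0.4(M₂ − M₁)) = 10^(0.4 × (-9.3944)) = 10^(-3.75776) = 0.00017468.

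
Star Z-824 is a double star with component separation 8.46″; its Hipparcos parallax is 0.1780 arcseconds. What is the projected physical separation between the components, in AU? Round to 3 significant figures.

d = 1/p = 1/0.1780″ = 5.618 pc.
At distance d (pc), an angle of θ arcsec spans θ·d AU: s = 8.46 × 5.618 = 47.528 AU.

47.5 AU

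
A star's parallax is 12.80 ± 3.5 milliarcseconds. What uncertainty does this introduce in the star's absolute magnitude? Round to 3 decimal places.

σ_M = 0.594 mag

M = m − 5 log₁₀ d + 5 = m + 5 log₁₀ p + 5, so ∂M/∂p = 5/(p ln 10).
σ_M = (5/ln 10) · (σ_p/p) = 2.1715 × 3.5/12.80 = 2.1715 × 0.27344 = 0.59377.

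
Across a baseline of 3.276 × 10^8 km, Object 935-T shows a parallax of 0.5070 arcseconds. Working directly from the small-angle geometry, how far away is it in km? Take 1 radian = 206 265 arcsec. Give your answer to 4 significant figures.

1.333 × 10^14 km

θ = 0.5070″ = 0.5070/206265 = 2.4580 × 10^-6 rad.
d = B/θ = (3.276 × 10^8) / (2.4580 × 10^-6) = 1.3328 × 10^14 km.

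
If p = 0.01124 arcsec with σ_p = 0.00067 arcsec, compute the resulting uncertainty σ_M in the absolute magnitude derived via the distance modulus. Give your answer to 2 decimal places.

M = m − 5 log₁₀ d + 5 = m + 5 log₁₀ p + 5, so ∂M/∂p = 5/(p ln 10).
σ_M = (5/ln 10) · (σ_p/p) = 2.1715 × 0.00067/0.01124 = 2.1715 × 0.059609 = 0.12944.

σ_M = 0.13 mag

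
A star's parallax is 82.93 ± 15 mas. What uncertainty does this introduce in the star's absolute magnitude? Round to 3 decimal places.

σ_M = 0.393 mag

M = m − 5 log₁₀ d + 5 = m + 5 log₁₀ p + 5, so ∂M/∂p = 5/(p ln 10).
σ_M = (5/ln 10) · (σ_p/p) = 2.1715 × 15/82.93 = 2.1715 × 0.18088 = 0.39278.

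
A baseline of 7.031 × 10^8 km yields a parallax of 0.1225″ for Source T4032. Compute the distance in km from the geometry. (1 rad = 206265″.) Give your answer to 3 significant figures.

1.18 × 10^15 km

θ = 0.1225″ = 0.1225/206265 = 5.9390 × 10^-7 rad.
d = B/θ = (7.031 × 10^8) / (5.9390 × 10^-7) = 1.1839 × 10^15 km.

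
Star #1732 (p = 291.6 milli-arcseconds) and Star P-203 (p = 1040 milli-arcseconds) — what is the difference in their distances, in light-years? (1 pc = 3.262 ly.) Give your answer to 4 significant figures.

d_A = 1/0.2916″ = 3.4294 pc; d_B = 1/1.040″ = 0.96154 pc.
|d_B − d_A| = |0.96154 − 3.4294| = 2.4679 pc = 2.4679 × 3.262 ly = 8.0503 ly.

8.050 ly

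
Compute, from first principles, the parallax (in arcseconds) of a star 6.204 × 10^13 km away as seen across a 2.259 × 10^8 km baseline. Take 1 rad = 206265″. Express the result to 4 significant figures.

0.7511 arcsec

θ ≈ B/d = (2.259 × 10^8) / (6.204 × 10^13) = 3.6412 × 10^-6 rad.
In arcseconds: 3.6412 × 10^-6 × 206265 = 0.75105″.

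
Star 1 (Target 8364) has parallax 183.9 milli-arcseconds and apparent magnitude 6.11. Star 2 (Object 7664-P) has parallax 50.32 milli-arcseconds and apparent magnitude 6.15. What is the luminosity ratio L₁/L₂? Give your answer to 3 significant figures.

L₁/L₂ = 0.0777

d₁ = 1/p₁ = 1/0.1839″ = 5.4377 pc; d₂ = 1/p₂ = 1/0.05032″ = 19.873 pc.
M₁ = m₁ − 5 log₁₀ d₁ + 5 = 6.11 − 3.6771 + 5 = 7.4329.
M₂ = 6.15 − 6.4913 + 5 = 4.6587.
L₁/L₂ = 10^(0.4(M₂ − M₁)) = 10^(0.4 × (-2.7742)) = 10^(-1.10968) = 0.077682.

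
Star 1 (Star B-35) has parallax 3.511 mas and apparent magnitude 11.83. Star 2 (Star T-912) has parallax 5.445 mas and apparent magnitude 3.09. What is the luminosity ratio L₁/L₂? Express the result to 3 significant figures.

d₁ = 1/p₁ = 1/0.003511″ = 284.82 pc; d₂ = 1/p₂ = 1/0.005445″ = 183.65 pc.
M₁ = m₁ − 5 log₁₀ d₁ + 5 = 11.83 − 12.2729 + 5 = 4.5571.
M₂ = 3.09 − 11.3200 + 5 = -3.2300.
L₁/L₂ = 10^(0.4(M₂ − M₁)) = 10^(0.4 × (-7.7871)) = 10^(-3.11484) = 0.00076764.

L₁/L₂ = 0.000768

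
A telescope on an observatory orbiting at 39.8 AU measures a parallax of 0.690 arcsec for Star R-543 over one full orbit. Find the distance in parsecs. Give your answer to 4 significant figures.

57.68 pc

With baseline B (in AU) and parallax p (in arcsec), d = B/p parsecs.
d = 39.8 / 0.690 = 57.681 pc.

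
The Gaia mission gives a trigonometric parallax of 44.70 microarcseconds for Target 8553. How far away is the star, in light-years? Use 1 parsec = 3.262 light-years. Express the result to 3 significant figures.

p = 44.70 microarcseconds = 0.00004470 arcsec.
d = 1/p = 1/0.00004470 = 22371 pc.
In light-years: 22371 × 3.262 = 72974 ly.

73000 light years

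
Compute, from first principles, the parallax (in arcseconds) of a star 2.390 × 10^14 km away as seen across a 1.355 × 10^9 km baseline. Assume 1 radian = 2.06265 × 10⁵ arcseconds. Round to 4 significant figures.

1.169 arcsec

θ ≈ B/d = (1.355 × 10^9) / (2.390 × 10^14) = 5.6695 × 10^-6 rad.
In arcseconds: 5.6695 × 10^-6 × 206265 = 1.1694″.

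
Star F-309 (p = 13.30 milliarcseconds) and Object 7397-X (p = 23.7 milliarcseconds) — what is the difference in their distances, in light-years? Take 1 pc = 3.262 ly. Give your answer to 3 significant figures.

d_A = 1/0.01330″ = 75.188 pc; d_B = 1/0.02370″ = 42.194 pc.
|d_B − d_A| = |42.194 − 75.188| = 32.994 pc = 32.994 × 3.262 ly = 107.63 ly.

108 ly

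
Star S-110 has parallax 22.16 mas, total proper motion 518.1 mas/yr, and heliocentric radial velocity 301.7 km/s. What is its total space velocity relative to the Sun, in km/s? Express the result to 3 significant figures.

321 km/s

d = 1/p = 1/0.02216″ = 45.126 pc.
μ = 518.1 mas/yr = 0.5181 ″/yr.
v_t = 4.740 μ d = 4.740 × 0.5181 × 45.126 = 110.82 km/s.
v = √(v_r² + v_t²) = √(301.7² + 110.82²) = √103304 = 321.41 km/s.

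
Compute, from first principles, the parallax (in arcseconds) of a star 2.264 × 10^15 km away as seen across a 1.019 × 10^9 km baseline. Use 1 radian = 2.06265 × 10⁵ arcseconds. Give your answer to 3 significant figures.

θ ≈ B/d = (1.019 × 10^9) / (2.264 × 10^15) = 4.5009 × 10^-7 rad.
In arcseconds: 4.5009 × 10^-7 × 206265 = 0.092838″.

0.0928 arcsec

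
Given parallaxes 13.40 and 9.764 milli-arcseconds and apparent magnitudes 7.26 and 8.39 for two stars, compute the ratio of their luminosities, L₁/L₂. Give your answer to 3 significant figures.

L₁/L₂ = 1.50

d₁ = 1/p₁ = 1/0.01340″ = 74.627 pc; d₂ = 1/p₂ = 1/0.009764″ = 102.42 pc.
M₁ = m₁ − 5 log₁₀ d₁ + 5 = 7.26 − 9.3645 + 5 = 2.8955.
M₂ = 8.39 − 10.0519 + 5 = 3.3381.
L₁/L₂ = 10^(0.4(M₂ − M₁)) = 10^(0.4 × 0.4426) = 10^0.17704 = 1.5033.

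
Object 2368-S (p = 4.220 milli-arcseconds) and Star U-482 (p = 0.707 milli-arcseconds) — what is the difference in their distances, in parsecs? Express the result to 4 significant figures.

1177 pc

d_A = 1/0.004220″ = 236.97 pc; d_B = 1/0.0007070″ = 1414.4 pc.
|d_B − d_A| = |1414.4 − 236.97| = 1177.4 pc.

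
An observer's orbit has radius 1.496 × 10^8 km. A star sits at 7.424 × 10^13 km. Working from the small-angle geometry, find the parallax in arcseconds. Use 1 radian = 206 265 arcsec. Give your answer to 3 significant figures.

θ ≈ B/d = (1.496 × 10^8) / (7.424 × 10^13) = 2.0151 × 10^-6 rad.
In arcseconds: 2.0151 × 10^-6 × 206265 = 0.41564″.

0.416 arcsec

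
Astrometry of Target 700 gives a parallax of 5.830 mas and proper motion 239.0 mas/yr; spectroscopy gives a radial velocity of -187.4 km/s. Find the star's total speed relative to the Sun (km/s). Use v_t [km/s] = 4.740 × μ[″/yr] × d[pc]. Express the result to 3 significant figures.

d = 1/p = 1/0.005830″ = 171.53 pc.
μ = 239.0 mas/yr = 0.2390 ″/yr.
v_t = 4.740 μ d = 4.740 × 0.2390 × 171.53 = 194.32 km/s.
v = √(v_r² + v_t²) = √((-187.4)² + 194.32²) = √72879 = 269.96 km/s.

270 km/s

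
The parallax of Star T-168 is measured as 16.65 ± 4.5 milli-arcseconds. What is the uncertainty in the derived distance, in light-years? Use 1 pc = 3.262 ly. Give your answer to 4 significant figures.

d = 1/p, so σ_d = σ_p / p².
σ_d = 0.00450 / (0.01665)² = 0.00450 / 0.00027722 = 16.233 pc = 16.233 × 3.262 ly = 52.952 ly.

52.95 ly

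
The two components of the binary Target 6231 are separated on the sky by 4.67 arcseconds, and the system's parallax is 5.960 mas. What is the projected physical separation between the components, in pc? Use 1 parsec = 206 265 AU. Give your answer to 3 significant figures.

d = 1/p = 1/0.005960″ = 167.79 pc.
At distance d (pc), an angle of θ arcsec spans θ·d AU: s = 4.67 × 167.79 = 783.58 AU.
= 783.58 / 206265 = 0.0037989 pc.

0.00380 pc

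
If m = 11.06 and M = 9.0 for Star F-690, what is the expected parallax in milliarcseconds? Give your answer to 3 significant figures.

m − M = 11.06 − 9.0 = 2.06.
d = 10^((m−M)/5 + 1) = 10^1.412 = 25.823 pc.
p = 1/d = 1/25.823 = 0.038725 arcsec = 38.725 mas.

38.7 mas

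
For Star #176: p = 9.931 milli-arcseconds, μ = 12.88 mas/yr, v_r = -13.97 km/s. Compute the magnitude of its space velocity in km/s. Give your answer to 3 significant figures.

d = 1/p = 1/0.009931″ = 100.69 pc.
μ = 12.88 mas/yr = 0.01288 ″/yr.
v_t = 4.740 μ d = 4.740 × 0.01288 × 100.69 = 6.1472 km/s.
v = √(v_r² + v_t²) = √((-13.97)² + 6.1472²) = √232.949 = 15.263 km/s.

15.3 km/s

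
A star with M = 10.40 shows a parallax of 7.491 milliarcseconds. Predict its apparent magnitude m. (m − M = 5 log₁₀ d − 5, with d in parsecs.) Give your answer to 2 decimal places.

d = 1/p = 1/0.007491″ = 133.49 pc.
m − M = 5 log₁₀ d − 5 = 5 log₁₀(133.49) − 5 = 10.6272 − 5 = 5.6272.
m = M + (m − M) = 10.40 + 5.6272 = 16.03.

m = 16.03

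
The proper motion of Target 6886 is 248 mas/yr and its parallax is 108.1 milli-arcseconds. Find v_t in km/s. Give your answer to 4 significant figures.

10.87 km/s

d = 1/p = 1/0.1081″ = 9.2507 pc.
μ = 248 mas/yr = 0.248 ″/yr.
v_t = 4.74 × μ × d = 4.74 × 0.248 × 9.2507 = 10.874 km/s.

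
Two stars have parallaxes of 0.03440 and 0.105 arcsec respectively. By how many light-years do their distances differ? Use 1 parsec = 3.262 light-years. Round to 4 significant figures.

63.76 ly

d_A = 1/0.03440″ = 29.07 pc; d_B = 1/0.1050″ = 9.5238 pc.
|d_B − d_A| = |9.5238 − 29.07| = 19.546 pc = 19.546 × 3.262 ly = 63.759 ly.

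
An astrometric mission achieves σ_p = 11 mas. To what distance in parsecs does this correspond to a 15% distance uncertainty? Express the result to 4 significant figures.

σ_d/d = σ_p/p, so the condition is σ_p/p ≤ 0.15, i.e. p ≥ σ_p/0.15.
p_min = 11/0.15 = 73.333 mas = 0.073333 arcsec.
d_max = 1/p_min = 1/0.073333 = 13.636 pc.

13.64 pc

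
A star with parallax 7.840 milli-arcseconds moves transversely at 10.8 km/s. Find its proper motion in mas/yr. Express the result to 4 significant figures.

17.86 mas/yr

d = 1/p = 1/0.007840″ = 127.55 pc.
μ = v_t / (4.74 d) = 10.8 / (4.74 × 127.55) = 10.8 / 604.59 = 0.017863 ″/yr = 17.863 mas/yr.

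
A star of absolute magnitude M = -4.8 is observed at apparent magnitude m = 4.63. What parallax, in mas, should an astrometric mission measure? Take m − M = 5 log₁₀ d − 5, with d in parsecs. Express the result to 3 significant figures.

1.30 mas

m − M = 4.63 − (-4.8) = 9.43.
d = 10^((m−M)/5 + 1) = 10^2.886 = 769.13 pc.
p = 1/d = 1/769.13 = 0.0013002 arcsec = 1.3002 mas.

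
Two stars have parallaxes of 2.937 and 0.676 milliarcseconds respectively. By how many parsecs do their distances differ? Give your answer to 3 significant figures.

d_A = 1/0.002937″ = 340.48 pc; d_B = 1/0.0006760″ = 1479.3 pc.
|d_B − d_A| = |1479.3 − 340.48| = 1138.8 pc.

1140 pc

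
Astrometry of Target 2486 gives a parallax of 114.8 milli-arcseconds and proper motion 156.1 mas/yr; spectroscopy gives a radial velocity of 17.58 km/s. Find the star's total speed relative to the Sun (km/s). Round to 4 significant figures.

18.72 km/s

d = 1/p = 1/0.1148″ = 8.7108 pc.
μ = 156.1 mas/yr = 0.1561 ″/yr.
v_t = 4.740 μ d = 4.740 × 0.1561 × 8.7108 = 6.4452 km/s.
v = √(v_r² + v_t²) = √(17.58² + 6.4452²) = √350.597 = 18.724 km/s.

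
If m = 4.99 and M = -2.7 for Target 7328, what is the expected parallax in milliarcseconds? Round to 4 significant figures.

m − M = 4.99 − (-2.7) = 7.69.
d = 10^((m−M)/5 + 1) = 10^2.538 = 345.14 pc.
p = 1/d = 1/345.14 = 0.0028974 arcsec = 2.8974 mas.

2.897 mas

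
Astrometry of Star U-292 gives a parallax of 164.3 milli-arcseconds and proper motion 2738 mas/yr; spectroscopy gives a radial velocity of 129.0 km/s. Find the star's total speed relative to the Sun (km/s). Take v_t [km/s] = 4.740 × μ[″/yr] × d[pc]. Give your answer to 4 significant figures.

d = 1/p = 1/0.1643″ = 6.0864 pc.
μ = 2738 mas/yr = 2.738 ″/yr.
v_t = 4.740 μ d = 4.740 × 2.738 × 6.0864 = 78.99 km/s.
v = √(v_r² + v_t²) = √(129.0² + 78.99²) = √22880.4 = 151.26 km/s.

151.3 km/s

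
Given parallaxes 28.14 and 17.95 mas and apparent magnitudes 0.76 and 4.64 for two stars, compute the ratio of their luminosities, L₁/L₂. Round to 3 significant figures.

L₁/L₂ = 14.5

d₁ = 1/p₁ = 1/0.02814″ = 35.537 pc; d₂ = 1/p₂ = 1/0.01795″ = 55.71 pc.
M₁ = m₁ − 5 log₁₀ d₁ + 5 = 0.76 − 7.7534 + 5 = -1.9934.
M₂ = 4.64 − 8.7297 + 5 = 0.9103.
L₁/L₂ = 10^(0.4(M₂ − M₁)) = 10^(0.4 × 2.9037) = 10^1.16148 = 14.504.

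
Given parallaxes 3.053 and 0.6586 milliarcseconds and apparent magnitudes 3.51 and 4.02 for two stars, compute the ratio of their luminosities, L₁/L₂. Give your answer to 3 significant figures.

L₁/L₂ = 0.0744

d₁ = 1/p₁ = 1/0.003053″ = 327.55 pc; d₂ = 1/p₂ = 1/0.0006586″ = 1518.4 pc.
M₁ = m₁ − 5 log₁₀ d₁ + 5 = 3.51 − 12.5764 + 5 = -4.0664.
M₂ = 4.02 − 15.9069 + 5 = -6.8869.
L₁/L₂ = 10^(0.4(M₂ − M₁)) = 10^(0.4 × (-2.8205)) = 10^(-1.12820) = 0.074439.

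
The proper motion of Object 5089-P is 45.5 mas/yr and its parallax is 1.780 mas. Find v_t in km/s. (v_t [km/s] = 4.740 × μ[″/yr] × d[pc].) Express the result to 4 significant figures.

121.2 km/s

d = 1/p = 1/0.001780″ = 561.8 pc.
μ = 45.5 mas/yr = 0.0455 ″/yr.
v_t = 4.74 × μ × d = 4.74 × 0.0455 × 561.8 = 121.16 km/s.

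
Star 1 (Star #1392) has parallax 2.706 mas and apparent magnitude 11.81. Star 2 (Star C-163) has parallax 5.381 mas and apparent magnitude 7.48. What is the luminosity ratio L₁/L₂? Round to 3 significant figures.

L₁/L₂ = 0.0733

d₁ = 1/p₁ = 1/0.002706″ = 369.55 pc; d₂ = 1/p₂ = 1/0.005381″ = 185.84 pc.
M₁ = m₁ − 5 log₁₀ d₁ + 5 = 11.81 − 12.8384 + 5 = 3.9716.
M₂ = 7.48 − 11.3457 + 5 = 1.1343.
L₁/L₂ = 10^(0.4(M₂ − M₁)) = 10^(0.4 × (-2.8373)) = 10^(-1.13492) = 0.073296.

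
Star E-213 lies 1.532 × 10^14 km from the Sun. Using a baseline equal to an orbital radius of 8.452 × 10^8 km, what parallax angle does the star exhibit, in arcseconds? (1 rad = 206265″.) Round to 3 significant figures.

θ ≈ B/d = (8.452 × 10^8) / (1.532 × 10^14) = 5.5170 × 10^-6 rad.
In arcseconds: 5.5170 × 10^-6 × 206265 = 1.138″.

1.14 arcsec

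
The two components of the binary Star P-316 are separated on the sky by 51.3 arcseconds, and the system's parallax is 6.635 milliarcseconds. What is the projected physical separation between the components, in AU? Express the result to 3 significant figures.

7730 AU

d = 1/p = 1/0.006635″ = 150.72 pc.
At distance d (pc), an angle of θ arcsec spans θ·d AU: s = 51.3 × 150.72 = 7731.9 AU.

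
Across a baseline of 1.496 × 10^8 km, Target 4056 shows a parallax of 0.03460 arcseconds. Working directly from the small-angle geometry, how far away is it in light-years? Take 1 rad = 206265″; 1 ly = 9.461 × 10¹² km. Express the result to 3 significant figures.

94.3 ly

θ = 0.03460″ = 0.03460/206265 = 1.6775 × 10^-7 rad.
d = B/θ = (1.496 × 10^8) / (1.6775 × 10^-7) = 8.9180 × 10^14 km = (8.9180 × 10^14) / (9.461 × 10^12) ly = 94.261 ly.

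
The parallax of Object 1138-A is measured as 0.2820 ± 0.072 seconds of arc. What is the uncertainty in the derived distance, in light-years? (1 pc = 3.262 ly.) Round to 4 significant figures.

2.953 ly

d = 1/p, so σ_d = σ_p / p².
σ_d = 0.0720 / (0.2820)² = 0.0720 / 0.079524 = 0.90539 pc = 0.90539 × 3.262 ly = 2.9534 ly.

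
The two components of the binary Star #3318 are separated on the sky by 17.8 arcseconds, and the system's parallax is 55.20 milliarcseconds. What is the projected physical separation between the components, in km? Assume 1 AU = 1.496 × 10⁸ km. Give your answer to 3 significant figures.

d = 1/p = 1/0.05520″ = 18.116 pc.
At distance d (pc), an angle of θ arcsec spans θ·d AU: s = 17.8 × 18.116 = 322.46 AU.
= 322.46 × 1.496 × 10⁸ km = 4.8240 × 10^10 km.

4.82 × 10^10 km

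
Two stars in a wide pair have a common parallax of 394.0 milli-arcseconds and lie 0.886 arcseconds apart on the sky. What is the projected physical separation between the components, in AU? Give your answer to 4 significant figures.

2.249 AU

d = 1/p = 1/0.3940″ = 2.5381 pc.
At distance d (pc), an angle of θ arcsec spans θ·d AU: s = 0.886 × 2.5381 = 2.2488 AU.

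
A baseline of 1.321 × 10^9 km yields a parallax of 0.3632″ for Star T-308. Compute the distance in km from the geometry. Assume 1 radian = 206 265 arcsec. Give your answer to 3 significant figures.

θ = 0.3632″ = 0.3632/206265 = 1.7608 × 10^-6 rad.
d = B/θ = (1.321 × 10^9) / (1.7608 × 10^-6) = 7.5023 × 10^14 km.

7.50 × 10^14 km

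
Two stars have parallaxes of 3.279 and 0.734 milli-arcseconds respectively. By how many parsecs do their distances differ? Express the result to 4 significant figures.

d_A = 1/0.003279″ = 304.97 pc; d_B = 1/0.0007340″ = 1362.4 pc.
|d_B − d_A| = |1362.4 − 304.97| = 1057.4 pc.

1057 pc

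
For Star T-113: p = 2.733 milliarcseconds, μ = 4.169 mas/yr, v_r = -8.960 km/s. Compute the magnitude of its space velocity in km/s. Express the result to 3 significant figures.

d = 1/p = 1/0.002733″ = 365.9 pc.
μ = 4.169 mas/yr = 0.004169 ″/yr.
v_t = 4.740 μ d = 4.740 × 0.004169 × 365.9 = 7.2306 km/s.
v = √(v_r² + v_t²) = √((-8.960)² + 7.2306²) = √132.563 = 11.514 km/s.

11.5 km/s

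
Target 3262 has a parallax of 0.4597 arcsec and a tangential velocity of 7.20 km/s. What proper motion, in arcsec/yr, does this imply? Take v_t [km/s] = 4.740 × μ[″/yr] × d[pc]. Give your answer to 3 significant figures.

0.698 arcsec/yr

d = 1/p = 1/0.4597″ = 2.1753 pc.
μ = v_t / (4.74 d) = 7.20 / (4.74 × 2.1753) = 7.20 / 10.311 = 0.69828 ″/yr.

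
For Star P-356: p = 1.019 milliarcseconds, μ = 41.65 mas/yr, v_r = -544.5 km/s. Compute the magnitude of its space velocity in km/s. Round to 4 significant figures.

d = 1/p = 1/0.001019″ = 981.35 pc.
μ = 41.65 mas/yr = 0.04165 ″/yr.
v_t = 4.740 μ d = 4.740 × 0.04165 × 981.35 = 193.74 km/s.
v = √(v_r² + v_t²) = √((-544.5)² + 193.74²) = √334015 = 577.94 km/s.

577.9 km/s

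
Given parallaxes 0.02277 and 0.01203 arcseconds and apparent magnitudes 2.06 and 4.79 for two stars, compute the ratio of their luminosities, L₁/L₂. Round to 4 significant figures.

L₁/L₂ = 3.450

d₁ = 1/p₁ = 1/0.02277″ = 43.917 pc; d₂ = 1/p₂ = 1/0.01203″ = 83.126 pc.
M₁ = m₁ − 5 log₁₀ d₁ + 5 = 2.06 − 8.2132 + 5 = -1.1532.
M₂ = 4.79 − 9.5987 + 5 = 0.1913.
L₁/L₂ = 10^(0.4(M₂ − M₁)) = 10^(0.4 × 1.3445) = 10^0.53780 = 3.4498.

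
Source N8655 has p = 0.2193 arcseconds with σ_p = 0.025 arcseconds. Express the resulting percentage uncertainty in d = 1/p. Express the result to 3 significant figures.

For d = 1/p, |σ_d/d| = |σ_p/p|.
σ_p/p = 0.025 / 0.2193 = 0.114 = 11.4%.

11.4%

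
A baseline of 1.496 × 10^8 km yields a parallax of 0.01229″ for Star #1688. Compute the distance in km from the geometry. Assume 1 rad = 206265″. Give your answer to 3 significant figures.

θ = 0.01229″ = 0.01229/206265 = 5.9584 × 10^-8 rad.
d = B/θ = (1.496 × 10^8) / (5.9584 × 10^-8) = 2.5107 × 10^15 km.

2.51 × 10^15 km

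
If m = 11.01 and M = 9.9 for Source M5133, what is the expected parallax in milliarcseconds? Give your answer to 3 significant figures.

m − M = 11.01 − 9.9 = 1.11.
d = 10^((m−M)/5 + 1) = 10^1.222 = 16.672 pc.
p = 1/d = 1/16.672 = 0.059981 arcsec = 59.981 mas.

60.0 mas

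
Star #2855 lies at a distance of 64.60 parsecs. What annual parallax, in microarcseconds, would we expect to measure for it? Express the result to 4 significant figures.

15480 μas

p = 1/d = 1/64.6 = 0.01548 arcsec.
= 0.01548 × 10⁶ = 15480 μas.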